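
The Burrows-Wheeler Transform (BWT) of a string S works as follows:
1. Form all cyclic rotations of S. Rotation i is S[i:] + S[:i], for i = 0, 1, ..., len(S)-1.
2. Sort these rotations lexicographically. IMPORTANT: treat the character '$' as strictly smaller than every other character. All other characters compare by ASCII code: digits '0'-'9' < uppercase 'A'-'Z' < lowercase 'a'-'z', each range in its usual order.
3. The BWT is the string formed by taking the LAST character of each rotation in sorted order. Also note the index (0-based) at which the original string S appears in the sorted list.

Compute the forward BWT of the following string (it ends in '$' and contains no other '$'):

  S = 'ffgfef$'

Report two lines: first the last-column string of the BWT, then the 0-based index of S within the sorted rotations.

All 7 rotations (rotation i = S[i:]+S[:i]):
  rot[0] = ffgfef$
  rot[1] = fgfef$f
  rot[2] = gfef$ff
  rot[3] = fef$ffg
  rot[4] = ef$ffgf
  rot[5] = f$ffgfe
  rot[6] = $ffgfef
Sorted (with $ < everything):
  sorted[0] = $ffgfef  (last char: 'f')
  sorted[1] = ef$ffgf  (last char: 'f')
  sorted[2] = f$ffgfe  (last char: 'e')
  sorted[3] = fef$ffg  (last char: 'g')
  sorted[4] = ffgfef$  (last char: '$')
  sorted[5] = fgfef$f  (last char: 'f')
  sorted[6] = gfef$ff  (last char: 'f')
Last column: ffeg$ff
Original string S is at sorted index 4

Answer: ffeg$ff
4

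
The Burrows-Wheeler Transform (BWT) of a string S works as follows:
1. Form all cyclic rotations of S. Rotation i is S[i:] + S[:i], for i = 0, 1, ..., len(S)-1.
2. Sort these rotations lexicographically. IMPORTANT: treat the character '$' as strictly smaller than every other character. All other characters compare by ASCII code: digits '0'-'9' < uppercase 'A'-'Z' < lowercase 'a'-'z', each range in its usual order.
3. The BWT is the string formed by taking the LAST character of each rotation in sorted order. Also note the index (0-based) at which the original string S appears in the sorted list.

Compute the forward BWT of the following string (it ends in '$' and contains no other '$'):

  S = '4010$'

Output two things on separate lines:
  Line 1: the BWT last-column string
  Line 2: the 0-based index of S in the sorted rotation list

All 5 rotations (rotation i = S[i:]+S[:i]):
  rot[0] = 4010$
  rot[1] = 010$4
  rot[2] = 10$40
  rot[3] = 0$401
  rot[4] = $4010
Sorted (with $ < everything):
  sorted[0] = $4010  (last char: '0')
  sorted[1] = 0$401  (last char: '1')
  sorted[2] = 010$4  (last char: '4')
  sorted[3] = 10$40  (last char: '0')
  sorted[4] = 4010$  (last char: '$')
Last column: 0140$
Original string S is at sorted index 4

Answer: 0140$
4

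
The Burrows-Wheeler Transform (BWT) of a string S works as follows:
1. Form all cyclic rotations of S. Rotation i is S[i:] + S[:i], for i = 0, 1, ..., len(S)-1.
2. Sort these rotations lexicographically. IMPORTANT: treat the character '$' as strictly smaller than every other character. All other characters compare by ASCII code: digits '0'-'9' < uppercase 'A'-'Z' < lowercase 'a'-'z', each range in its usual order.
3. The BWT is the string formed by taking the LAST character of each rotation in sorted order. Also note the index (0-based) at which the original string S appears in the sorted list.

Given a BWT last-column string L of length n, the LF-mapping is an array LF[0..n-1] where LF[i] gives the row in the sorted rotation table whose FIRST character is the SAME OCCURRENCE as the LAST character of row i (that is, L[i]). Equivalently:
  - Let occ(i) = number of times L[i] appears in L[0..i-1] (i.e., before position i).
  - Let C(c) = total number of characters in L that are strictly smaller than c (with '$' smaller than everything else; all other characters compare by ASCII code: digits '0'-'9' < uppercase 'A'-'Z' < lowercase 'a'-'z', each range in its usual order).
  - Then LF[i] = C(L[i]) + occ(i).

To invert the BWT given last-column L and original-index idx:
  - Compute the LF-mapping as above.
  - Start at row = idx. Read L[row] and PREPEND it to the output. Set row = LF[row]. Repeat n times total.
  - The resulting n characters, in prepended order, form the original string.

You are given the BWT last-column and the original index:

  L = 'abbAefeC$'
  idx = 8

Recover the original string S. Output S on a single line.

Answer: fbCeebAa$

Derivation:
LF mapping: 3 4 5 1 6 8 7 2 0
Walk LF starting at row 8, prepending L[row]:
  step 1: row=8, L[8]='$', prepend. Next row=LF[8]=0
  step 2: row=0, L[0]='a', prepend. Next row=LF[0]=3
  step 3: row=3, L[3]='A', prepend. Next row=LF[3]=1
  step 4: row=1, L[1]='b', prepend. Next row=LF[1]=4
  step 5: row=4, L[4]='e', prepend. Next row=LF[4]=6
  step 6: row=6, L[6]='e', prepend. Next row=LF[6]=7
  step 7: row=7, L[7]='C', prepend. Next row=LF[7]=2
  step 8: row=2, L[2]='b', prepend. Next row=LF[2]=5
  step 9: row=5, L[5]='f', prepend. Next row=LF[5]=8
Reversed output: fbCeebAa$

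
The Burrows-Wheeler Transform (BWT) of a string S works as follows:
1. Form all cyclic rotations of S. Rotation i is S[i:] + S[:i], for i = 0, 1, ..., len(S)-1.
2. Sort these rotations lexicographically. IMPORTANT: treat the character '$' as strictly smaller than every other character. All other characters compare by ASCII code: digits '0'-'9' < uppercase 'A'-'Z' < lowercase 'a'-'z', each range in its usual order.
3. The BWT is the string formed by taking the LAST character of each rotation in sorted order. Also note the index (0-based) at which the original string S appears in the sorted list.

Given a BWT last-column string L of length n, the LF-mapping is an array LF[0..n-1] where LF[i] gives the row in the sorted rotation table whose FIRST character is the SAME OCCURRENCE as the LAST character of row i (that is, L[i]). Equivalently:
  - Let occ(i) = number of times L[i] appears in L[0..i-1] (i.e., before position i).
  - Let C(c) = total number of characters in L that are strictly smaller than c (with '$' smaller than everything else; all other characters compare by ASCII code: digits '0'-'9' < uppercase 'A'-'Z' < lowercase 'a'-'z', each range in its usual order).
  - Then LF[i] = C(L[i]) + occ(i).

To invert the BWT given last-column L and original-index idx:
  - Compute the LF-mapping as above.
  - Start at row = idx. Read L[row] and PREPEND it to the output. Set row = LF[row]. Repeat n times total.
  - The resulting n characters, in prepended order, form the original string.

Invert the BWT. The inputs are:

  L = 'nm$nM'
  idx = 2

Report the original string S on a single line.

LF mapping: 3 2 0 4 1
Walk LF starting at row 2, prepending L[row]:
  step 1: row=2, L[2]='$', prepend. Next row=LF[2]=0
  step 2: row=0, L[0]='n', prepend. Next row=LF[0]=3
  step 3: row=3, L[3]='n', prepend. Next row=LF[3]=4
  step 4: row=4, L[4]='M', prepend. Next row=LF[4]=1
  step 5: row=1, L[1]='m', prepend. Next row=LF[1]=2
Reversed output: mMnn$

Answer: mMnn$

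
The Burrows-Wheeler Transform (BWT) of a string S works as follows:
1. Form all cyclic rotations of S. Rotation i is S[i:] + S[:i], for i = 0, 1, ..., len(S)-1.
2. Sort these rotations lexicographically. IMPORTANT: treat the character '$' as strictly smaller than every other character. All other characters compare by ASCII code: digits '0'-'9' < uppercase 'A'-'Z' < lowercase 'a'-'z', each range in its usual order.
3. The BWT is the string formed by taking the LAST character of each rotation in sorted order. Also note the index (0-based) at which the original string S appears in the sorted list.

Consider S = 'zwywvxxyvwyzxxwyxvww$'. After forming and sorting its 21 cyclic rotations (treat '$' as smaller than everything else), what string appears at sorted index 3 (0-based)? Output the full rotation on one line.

Answer: vxxyvwyzxxwyxvww$zwyw

Derivation:
All 21 rotations (rotation i = S[i:]+S[:i]):
  rot[0] = zwywvxxyvwyzxxwyxvww$
  rot[1] = wywvxxyvwyzxxwyxvww$z
  rot[2] = ywvxxyvwyzxxwyxvww$zw
  rot[3] = wvxxyvwyzxxwyxvww$zwy
  rot[4] = vxxyvwyzxxwyxvww$zwyw
  rot[5] = xxyvwyzxxwyxvww$zwywv
  rot[6] = xyvwyzxxwyxvww$zwywvx
  rot[7] = yvwyzxxwyxvww$zwywvxx
  rot[8] = vwyzxxwyxvww$zwywvxxy
  rot[9] = wyzxxwyxvww$zwywvxxyv
  rot[10] = yzxxwyxvww$zwywvxxyvw
  rot[11] = zxxwyxvww$zwywvxxyvwy
  rot[12] = xxwyxvww$zwywvxxyvwyz
  rot[13] = xwyxvww$zwywvxxyvwyzx
  rot[14] = wyxvww$zwywvxxyvwyzxx
  rot[15] = yxvww$zwywvxxyvwyzxxw
  rot[16] = xvww$zwywvxxyvwyzxxwy
  rot[17] = vww$zwywvxxyvwyzxxwyx
  rot[18] = ww$zwywvxxyvwyzxxwyxv
  rot[19] = w$zwywvxxyvwyzxxwyxvw
  rot[20] = $zwywvxxyvwyzxxwyxvww
Sorted (with $ < everything):
  sorted[0] = $zwywvxxyvwyzxxwyxvww
  sorted[1] = vww$zwywvxxyvwyzxxwyx
  sorted[2] = vwyzxxwyxvww$zwywvxxy
  sorted[3] = vxxyvwyzxxwyxvww$zwyw
  sorted[4] = w$zwywvxxyvwyzxxwyxvw
  sorted[5] = wvxxyvwyzxxwyxvww$zwy
  sorted[6] = ww$zwywvxxyvwyzxxwyxv
  sorted[7] = wywvxxyvwyzxxwyxvww$z
  sorted[8] = wyxvww$zwywvxxyvwyzxx
  sorted[9] = wyzxxwyxvww$zwywvxxyv
  sorted[10] = xvww$zwywvxxyvwyzxxwy
  sorted[11] = xwyxvww$zwywvxxyvwyzx
  sorted[12] = xxwyxvww$zwywvxxyvwyz
  sorted[13] = xxyvwyzxxwyxvww$zwywv
  sorted[14] = xyvwyzxxwyxvww$zwywvx
  sorted[15] = yvwyzxxwyxvww$zwywvxx
  sorted[16] = ywvxxyvwyzxxwyxvww$zw
  sorted[17] = yxvww$zwywvxxyvwyzxxw
  sorted[18] = yzxxwyxvww$zwywvxxyvw
  sorted[19] = zwywvxxyvwyzxxwyxvww$
  sorted[20] = zxxwyxvww$zwywvxxyvwy
sorted[3] = vxxyvwyzxxwyxvww$zwyw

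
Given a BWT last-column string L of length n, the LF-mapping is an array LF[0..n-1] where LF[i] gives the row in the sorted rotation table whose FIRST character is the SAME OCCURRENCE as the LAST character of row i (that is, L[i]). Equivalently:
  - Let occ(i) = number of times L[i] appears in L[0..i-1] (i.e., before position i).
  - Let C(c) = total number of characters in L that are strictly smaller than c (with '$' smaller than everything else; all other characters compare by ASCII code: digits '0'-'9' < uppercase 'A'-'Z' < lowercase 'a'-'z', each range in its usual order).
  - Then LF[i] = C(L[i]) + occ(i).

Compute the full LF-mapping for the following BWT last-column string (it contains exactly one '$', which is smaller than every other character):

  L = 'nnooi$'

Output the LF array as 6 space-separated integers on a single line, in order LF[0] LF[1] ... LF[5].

Char counts: '$':1, 'i':1, 'n':2, 'o':2
C (first-col start): C('$')=0, C('i')=1, C('n')=2, C('o')=4
L[0]='n': occ=0, LF[0]=C('n')+0=2+0=2
L[1]='n': occ=1, LF[1]=C('n')+1=2+1=3
L[2]='o': occ=0, LF[2]=C('o')+0=4+0=4
L[3]='o': occ=1, LF[3]=C('o')+1=4+1=5
L[4]='i': occ=0, LF[4]=C('i')+0=1+0=1
L[5]='$': occ=0, LF[5]=C('$')+0=0+0=0

Answer: 2 3 4 5 1 0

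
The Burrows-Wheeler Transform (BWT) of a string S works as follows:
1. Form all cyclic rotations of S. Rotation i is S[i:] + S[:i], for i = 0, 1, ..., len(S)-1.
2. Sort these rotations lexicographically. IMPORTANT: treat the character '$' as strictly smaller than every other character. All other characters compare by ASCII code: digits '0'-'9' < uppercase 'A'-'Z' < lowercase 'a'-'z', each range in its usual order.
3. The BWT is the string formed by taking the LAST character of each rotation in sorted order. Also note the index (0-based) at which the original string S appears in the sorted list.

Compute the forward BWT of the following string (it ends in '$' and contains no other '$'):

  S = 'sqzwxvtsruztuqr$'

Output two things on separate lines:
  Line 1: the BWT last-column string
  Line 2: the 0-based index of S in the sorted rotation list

All 16 rotations (rotation i = S[i:]+S[:i]):
  rot[0] = sqzwxvtsruztuqr$
  rot[1] = qzwxvtsruztuqr$s
  rot[2] = zwxvtsruztuqr$sq
  rot[3] = wxvtsruztuqr$sqz
  rot[4] = xvtsruztuqr$sqzw
  rot[5] = vtsruztuqr$sqzwx
  rot[6] = tsruztuqr$sqzwxv
  rot[7] = sruztuqr$sqzwxvt
  rot[8] = ruztuqr$sqzwxvts
  rot[9] = uztuqr$sqzwxvtsr
  rot[10] = ztuqr$sqzwxvtsru
  rot[11] = tuqr$sqzwxvtsruz
  rot[12] = uqr$sqzwxvtsruzt
  rot[13] = qr$sqzwxvtsruztu
  rot[14] = r$sqzwxvtsruztuq
  rot[15] = $sqzwxvtsruztuqr
Sorted (with $ < everything):
  sorted[0] = $sqzwxvtsruztuqr  (last char: 'r')
  sorted[1] = qr$sqzwxvtsruztu  (last char: 'u')
  sorted[2] = qzwxvtsruztuqr$s  (last char: 's')
  sorted[3] = r$sqzwxvtsruztuq  (last char: 'q')
  sorted[4] = ruztuqr$sqzwxvts  (last char: 's')
  sorted[5] = sqzwxvtsruztuqr$  (last char: '$')
  sorted[6] = sruztuqr$sqzwxvt  (last char: 't')
  sorted[7] = tsruztuqr$sqzwxv  (last char: 'v')
  sorted[8] = tuqr$sqzwxvtsruz  (last char: 'z')
  sorted[9] = uqr$sqzwxvtsruzt  (last char: 't')
  sorted[10] = uztuqr$sqzwxvtsr  (last char: 'r')
  sorted[11] = vtsruztuqr$sqzwx  (last char: 'x')
  sorted[12] = wxvtsruztuqr$sqz  (last char: 'z')
  sorted[13] = xvtsruztuqr$sqzw  (last char: 'w')
  sorted[14] = ztuqr$sqzwxvtsru  (last char: 'u')
  sorted[15] = zwxvtsruztuqr$sq  (last char: 'q')
Last column: rusqs$tvztrxzwuq
Original string S is at sorted index 5

Answer: rusqs$tvztrxzwuq
5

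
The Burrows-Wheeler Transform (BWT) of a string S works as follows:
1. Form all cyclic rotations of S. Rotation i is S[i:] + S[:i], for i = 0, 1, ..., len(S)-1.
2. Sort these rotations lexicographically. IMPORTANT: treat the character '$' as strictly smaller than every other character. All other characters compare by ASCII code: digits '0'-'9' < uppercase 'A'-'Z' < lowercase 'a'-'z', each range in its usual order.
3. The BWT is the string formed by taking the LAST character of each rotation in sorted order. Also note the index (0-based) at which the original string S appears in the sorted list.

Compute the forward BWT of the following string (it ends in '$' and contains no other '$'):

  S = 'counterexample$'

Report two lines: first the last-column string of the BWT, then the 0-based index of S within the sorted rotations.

Answer: ex$ltrpaucmenoe
2

Derivation:
All 15 rotations (rotation i = S[i:]+S[:i]):
  rot[0] = counterexample$
  rot[1] = ounterexample$c
  rot[2] = unterexample$co
  rot[3] = nterexample$cou
  rot[4] = terexample$coun
  rot[5] = erexample$count
  rot[6] = rexample$counte
  rot[7] = example$counter
  rot[8] = xample$countere
  rot[9] = ample$counterex
  rot[10] = mple$counterexa
  rot[11] = ple$counterexam
  rot[12] = le$counterexamp
  rot[13] = e$counterexampl
  rot[14] = $counterexample
Sorted (with $ < everything):
  sorted[0] = $counterexample  (last char: 'e')
  sorted[1] = ample$counterex  (last char: 'x')
  sorted[2] = counterexample$  (last char: '$')
  sorted[3] = e$counterexampl  (last char: 'l')
  sorted[4] = erexample$count  (last char: 't')
  sorted[5] = example$counter  (last char: 'r')
  sorted[6] = le$counterexamp  (last char: 'p')
  sorted[7] = mple$counterexa  (last char: 'a')
  sorted[8] = nterexample$cou  (last char: 'u')
  sorted[9] = ounterexample$c  (last char: 'c')
  sorted[10] = ple$counterexam  (last char: 'm')
  sorted[11] = rexample$counte  (last char: 'e')
  sorted[12] = terexample$coun  (last char: 'n')
  sorted[13] = unterexample$co  (last char: 'o')
  sorted[14] = xample$countere  (last char: 'e')
Last column: ex$ltrpaucmenoe
Original string S is at sorted index 2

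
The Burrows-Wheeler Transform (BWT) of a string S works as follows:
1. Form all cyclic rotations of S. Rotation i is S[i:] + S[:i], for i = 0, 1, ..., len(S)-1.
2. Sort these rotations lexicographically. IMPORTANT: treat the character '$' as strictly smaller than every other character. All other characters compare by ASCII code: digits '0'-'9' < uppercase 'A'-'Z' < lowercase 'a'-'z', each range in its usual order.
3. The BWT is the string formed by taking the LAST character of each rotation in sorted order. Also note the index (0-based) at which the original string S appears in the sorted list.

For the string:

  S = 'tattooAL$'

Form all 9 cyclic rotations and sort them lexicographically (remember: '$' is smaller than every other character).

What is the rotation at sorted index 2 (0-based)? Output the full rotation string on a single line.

All 9 rotations (rotation i = S[i:]+S[:i]):
  rot[0] = tattooAL$
  rot[1] = attooAL$t
  rot[2] = ttooAL$ta
  rot[3] = tooAL$tat
  rot[4] = ooAL$tatt
  rot[5] = oAL$tatto
  rot[6] = AL$tattoo
  rot[7] = L$tattooA
  rot[8] = $tattooAL
Sorted (with $ < everything):
  sorted[0] = $tattooAL
  sorted[1] = AL$tattoo
  sorted[2] = L$tattooA
  sorted[3] = attooAL$t
  sorted[4] = oAL$tatto
  sorted[5] = ooAL$tatt
  sorted[6] = tattooAL$
  sorted[7] = tooAL$tat
  sorted[8] = ttooAL$ta
sorted[2] = L$tattooA

Answer: L$tattooA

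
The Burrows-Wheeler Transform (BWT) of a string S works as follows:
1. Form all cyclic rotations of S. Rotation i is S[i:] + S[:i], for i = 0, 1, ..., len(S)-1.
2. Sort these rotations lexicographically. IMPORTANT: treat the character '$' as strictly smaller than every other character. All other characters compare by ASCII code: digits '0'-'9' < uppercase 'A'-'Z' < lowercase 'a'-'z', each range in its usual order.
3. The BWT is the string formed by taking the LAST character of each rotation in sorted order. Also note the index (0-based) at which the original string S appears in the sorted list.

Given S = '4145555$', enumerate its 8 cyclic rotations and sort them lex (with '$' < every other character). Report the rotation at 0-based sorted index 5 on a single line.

All 8 rotations (rotation i = S[i:]+S[:i]):
  rot[0] = 4145555$
  rot[1] = 145555$4
  rot[2] = 45555$41
  rot[3] = 5555$414
  rot[4] = 555$4145
  rot[5] = 55$41455
  rot[6] = 5$414555
  rot[7] = $4145555
Sorted (with $ < everything):
  sorted[0] = $4145555
  sorted[1] = 145555$4
  sorted[2] = 4145555$
  sorted[3] = 45555$41
  sorted[4] = 5$414555
  sorted[5] = 55$41455
  sorted[6] = 555$4145
  sorted[7] = 5555$414
sorted[5] = 55$41455

Answer: 55$41455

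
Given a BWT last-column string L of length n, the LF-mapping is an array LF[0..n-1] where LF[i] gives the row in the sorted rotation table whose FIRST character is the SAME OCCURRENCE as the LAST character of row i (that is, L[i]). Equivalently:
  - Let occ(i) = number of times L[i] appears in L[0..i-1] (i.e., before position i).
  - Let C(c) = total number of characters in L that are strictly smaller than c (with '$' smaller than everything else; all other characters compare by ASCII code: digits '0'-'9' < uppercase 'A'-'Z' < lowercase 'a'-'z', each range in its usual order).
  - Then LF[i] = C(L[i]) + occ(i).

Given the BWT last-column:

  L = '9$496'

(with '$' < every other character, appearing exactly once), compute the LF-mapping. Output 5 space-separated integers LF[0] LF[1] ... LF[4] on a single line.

Char counts: '$':1, '4':1, '6':1, '9':2
C (first-col start): C('$')=0, C('4')=1, C('6')=2, C('9')=3
L[0]='9': occ=0, LF[0]=C('9')+0=3+0=3
L[1]='$': occ=0, LF[1]=C('$')+0=0+0=0
L[2]='4': occ=0, LF[2]=C('4')+0=1+0=1
L[3]='9': occ=1, LF[3]=C('9')+1=3+1=4
L[4]='6': occ=0, LF[4]=C('6')+0=2+0=2

Answer: 3 0 1 4 2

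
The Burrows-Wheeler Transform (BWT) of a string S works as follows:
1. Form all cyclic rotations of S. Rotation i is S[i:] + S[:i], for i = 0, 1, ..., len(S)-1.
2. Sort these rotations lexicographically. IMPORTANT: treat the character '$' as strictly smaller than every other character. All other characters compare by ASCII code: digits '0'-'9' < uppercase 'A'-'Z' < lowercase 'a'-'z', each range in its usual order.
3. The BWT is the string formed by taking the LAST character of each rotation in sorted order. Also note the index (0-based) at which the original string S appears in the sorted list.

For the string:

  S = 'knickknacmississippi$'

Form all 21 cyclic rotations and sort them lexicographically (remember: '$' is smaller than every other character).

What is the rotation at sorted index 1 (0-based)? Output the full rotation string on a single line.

Answer: acmississippi$knickkn

Derivation:
All 21 rotations (rotation i = S[i:]+S[:i]):
  rot[0] = knickknacmississippi$
  rot[1] = nickknacmississippi$k
  rot[2] = ickknacmississippi$kn
  rot[3] = ckknacmississippi$kni
  rot[4] = kknacmississippi$knic
  rot[5] = knacmississippi$knick
  rot[6] = nacmississippi$knickk
  rot[7] = acmississippi$knickkn
  rot[8] = cmississippi$knickkna
  rot[9] = mississippi$knickknac
  rot[10] = ississippi$knickknacm
  rot[11] = ssissippi$knickknacmi
  rot[12] = sissippi$knickknacmis
  rot[13] = issippi$knickknacmiss
  rot[14] = ssippi$knickknacmissi
  rot[15] = sippi$knickknacmissis
  rot[16] = ippi$knickknacmississ
  rot[17] = ppi$knickknacmississi
  rot[18] = pi$knickknacmississip
  rot[19] = i$knickknacmississipp
  rot[20] = $knickknacmississippi
Sorted (with $ < everything):
  sorted[0] = $knickknacmississippi
  sorted[1] = acmississippi$knickkn
  sorted[2] = ckknacmississippi$kni
  sorted[3] = cmississippi$knickkna
  sorted[4] = i$knickknacmississipp
  sorted[5] = ickknacmississippi$kn
  sorted[6] = ippi$knickknacmississ
  sorted[7] = issippi$knickknacmiss
  sorted[8] = ississippi$knickknacm
  sorted[9] = kknacmississippi$knic
  sorted[10] = knacmississippi$knick
  sorted[11] = knickknacmississippi$
  sorted[12] = mississippi$knickknac
  sorted[13] = nacmississippi$knickk
  sorted[14] = nickknacmississippi$k
  sorted[15] = pi$knickknacmississip
  sorted[16] = ppi$knickknacmississi
  sorted[17] = sippi$knickknacmissis
  sorted[18] = sissippi$knickknacmis
  sorted[19] = ssippi$knickknacmissi
  sorted[20] = ssissippi$knickknacmi
sorted[1] = acmississippi$knickkn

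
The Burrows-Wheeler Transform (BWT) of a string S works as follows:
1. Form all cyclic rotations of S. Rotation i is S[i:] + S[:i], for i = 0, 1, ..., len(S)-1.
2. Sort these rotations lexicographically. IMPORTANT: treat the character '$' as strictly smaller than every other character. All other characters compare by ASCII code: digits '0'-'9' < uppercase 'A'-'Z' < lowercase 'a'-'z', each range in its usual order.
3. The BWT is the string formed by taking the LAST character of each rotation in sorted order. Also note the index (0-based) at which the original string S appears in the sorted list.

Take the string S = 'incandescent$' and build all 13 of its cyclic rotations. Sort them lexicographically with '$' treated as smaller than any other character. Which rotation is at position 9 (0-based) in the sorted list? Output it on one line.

Answer: ndescent$inca

Derivation:
All 13 rotations (rotation i = S[i:]+S[:i]):
  rot[0] = incandescent$
  rot[1] = ncandescent$i
  rot[2] = candescent$in
  rot[3] = andescent$inc
  rot[4] = ndescent$inca
  rot[5] = descent$incan
  rot[6] = escent$incand
  rot[7] = scent$incande
  rot[8] = cent$incandes
  rot[9] = ent$incandesc
  rot[10] = nt$incandesce
  rot[11] = t$incandescen
  rot[12] = $incandescent
Sorted (with $ < everything):
  sorted[0] = $incandescent
  sorted[1] = andescent$inc
  sorted[2] = candescent$in
  sorted[3] = cent$incandes
  sorted[4] = descent$incan
  sorted[5] = ent$incandesc
  sorted[6] = escent$incand
  sorted[7] = incandescent$
  sorted[8] = ncandescent$i
  sorted[9] = ndescent$inca
  sorted[10] = nt$incandesce
  sorted[11] = scent$incande
  sorted[12] = t$incandescen
sorted[9] = ndescent$inca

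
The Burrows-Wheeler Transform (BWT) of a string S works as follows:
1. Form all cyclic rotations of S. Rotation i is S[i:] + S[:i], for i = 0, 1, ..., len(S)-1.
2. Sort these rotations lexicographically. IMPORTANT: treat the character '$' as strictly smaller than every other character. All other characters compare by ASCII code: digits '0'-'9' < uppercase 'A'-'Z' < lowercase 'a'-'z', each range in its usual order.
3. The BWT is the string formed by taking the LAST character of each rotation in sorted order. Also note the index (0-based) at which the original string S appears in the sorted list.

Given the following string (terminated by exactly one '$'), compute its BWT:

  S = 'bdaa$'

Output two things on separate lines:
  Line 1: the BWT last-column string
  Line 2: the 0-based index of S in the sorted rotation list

All 5 rotations (rotation i = S[i:]+S[:i]):
  rot[0] = bdaa$
  rot[1] = daa$b
  rot[2] = aa$bd
  rot[3] = a$bda
  rot[4] = $bdaa
Sorted (with $ < everything):
  sorted[0] = $bdaa  (last char: 'a')
  sorted[1] = a$bda  (last char: 'a')
  sorted[2] = aa$bd  (last char: 'd')
  sorted[3] = bdaa$  (last char: '$')
  sorted[4] = daa$b  (last char: 'b')
Last column: aad$b
Original string S is at sorted index 3

Answer: aad$b
3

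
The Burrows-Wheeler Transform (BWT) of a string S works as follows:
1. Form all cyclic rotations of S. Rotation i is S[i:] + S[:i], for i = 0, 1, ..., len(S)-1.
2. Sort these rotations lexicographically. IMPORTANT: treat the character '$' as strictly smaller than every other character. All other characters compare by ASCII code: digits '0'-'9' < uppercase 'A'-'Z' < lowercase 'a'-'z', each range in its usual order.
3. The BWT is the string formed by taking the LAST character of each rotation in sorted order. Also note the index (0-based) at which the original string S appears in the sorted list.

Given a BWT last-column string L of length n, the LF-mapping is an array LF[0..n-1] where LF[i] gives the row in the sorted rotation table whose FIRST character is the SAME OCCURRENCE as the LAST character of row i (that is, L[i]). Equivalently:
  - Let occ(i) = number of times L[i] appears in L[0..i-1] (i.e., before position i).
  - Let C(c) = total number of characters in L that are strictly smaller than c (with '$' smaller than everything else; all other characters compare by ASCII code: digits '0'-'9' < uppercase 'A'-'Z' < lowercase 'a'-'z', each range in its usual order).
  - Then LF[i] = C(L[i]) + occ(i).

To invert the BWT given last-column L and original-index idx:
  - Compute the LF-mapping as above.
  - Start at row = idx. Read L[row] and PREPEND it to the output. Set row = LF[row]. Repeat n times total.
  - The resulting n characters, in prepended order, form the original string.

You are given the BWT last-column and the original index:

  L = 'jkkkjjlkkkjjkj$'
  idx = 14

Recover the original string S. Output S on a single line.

LF mapping: 1 7 8 9 2 3 14 10 11 12 4 5 13 6 0
Walk LF starting at row 14, prepending L[row]:
  step 1: row=14, L[14]='$', prepend. Next row=LF[14]=0
  step 2: row=0, L[0]='j', prepend. Next row=LF[0]=1
  step 3: row=1, L[1]='k', prepend. Next row=LF[1]=7
  step 4: row=7, L[7]='k', prepend. Next row=LF[7]=10
  step 5: row=10, L[10]='j', prepend. Next row=LF[10]=4
  step 6: row=4, L[4]='j', prepend. Next row=LF[4]=2
  step 7: row=2, L[2]='k', prepend. Next row=LF[2]=8
  step 8: row=8, L[8]='k', prepend. Next row=LF[8]=11
  step 9: row=11, L[11]='j', prepend. Next row=LF[11]=5
  step 10: row=5, L[5]='j', prepend. Next row=LF[5]=3
  step 11: row=3, L[3]='k', prepend. Next row=LF[3]=9
  step 12: row=9, L[9]='k', prepend. Next row=LF[9]=12
  step 13: row=12, L[12]='k', prepend. Next row=LF[12]=13
  step 14: row=13, L[13]='j', prepend. Next row=LF[13]=6
  step 15: row=6, L[6]='l', prepend. Next row=LF[6]=14
Reversed output: ljkkkjjkkjjkkj$

Answer: ljkkkjjkkjjkkj$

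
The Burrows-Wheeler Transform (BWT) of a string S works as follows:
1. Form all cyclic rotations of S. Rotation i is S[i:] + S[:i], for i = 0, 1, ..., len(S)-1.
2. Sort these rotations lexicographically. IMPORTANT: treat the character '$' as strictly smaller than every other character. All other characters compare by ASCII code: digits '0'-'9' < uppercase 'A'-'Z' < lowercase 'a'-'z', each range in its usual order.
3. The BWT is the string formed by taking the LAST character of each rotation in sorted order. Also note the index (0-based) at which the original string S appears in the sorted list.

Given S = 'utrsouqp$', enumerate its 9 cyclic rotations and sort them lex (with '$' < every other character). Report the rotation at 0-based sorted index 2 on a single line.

All 9 rotations (rotation i = S[i:]+S[:i]):
  rot[0] = utrsouqp$
  rot[1] = trsouqp$u
  rot[2] = rsouqp$ut
  rot[3] = souqp$utr
  rot[4] = ouqp$utrs
  rot[5] = uqp$utrso
  rot[6] = qp$utrsou
  rot[7] = p$utrsouq
  rot[8] = $utrsouqp
Sorted (with $ < everything):
  sorted[0] = $utrsouqp
  sorted[1] = ouqp$utrs
  sorted[2] = p$utrsouq
  sorted[3] = qp$utrsou
  sorted[4] = rsouqp$ut
  sorted[5] = souqp$utr
  sorted[6] = trsouqp$u
  sorted[7] = uqp$utrso
  sorted[8] = utrsouqp$
sorted[2] = p$utrsouq

Answer: p$utrsouq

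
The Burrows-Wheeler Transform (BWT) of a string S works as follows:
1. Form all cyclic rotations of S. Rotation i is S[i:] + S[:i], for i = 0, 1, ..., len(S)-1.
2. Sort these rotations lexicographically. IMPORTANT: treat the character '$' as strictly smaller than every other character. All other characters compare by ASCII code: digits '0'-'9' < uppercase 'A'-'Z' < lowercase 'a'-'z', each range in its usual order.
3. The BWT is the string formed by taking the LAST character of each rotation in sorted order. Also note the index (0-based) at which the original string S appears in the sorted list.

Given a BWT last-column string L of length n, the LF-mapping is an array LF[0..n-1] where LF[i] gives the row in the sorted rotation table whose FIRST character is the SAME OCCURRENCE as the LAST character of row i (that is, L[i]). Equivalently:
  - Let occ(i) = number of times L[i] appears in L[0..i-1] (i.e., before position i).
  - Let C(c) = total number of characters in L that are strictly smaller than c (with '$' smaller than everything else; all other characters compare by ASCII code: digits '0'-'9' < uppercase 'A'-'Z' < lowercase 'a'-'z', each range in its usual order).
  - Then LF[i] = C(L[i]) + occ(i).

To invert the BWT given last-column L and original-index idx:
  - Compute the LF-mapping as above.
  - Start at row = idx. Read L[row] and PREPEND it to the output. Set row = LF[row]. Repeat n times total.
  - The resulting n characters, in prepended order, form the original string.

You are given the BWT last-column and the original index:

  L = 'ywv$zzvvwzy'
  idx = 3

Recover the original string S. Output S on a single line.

Answer: vyzzwzwvvy$

Derivation:
LF mapping: 6 4 1 0 8 9 2 3 5 10 7
Walk LF starting at row 3, prepending L[row]:
  step 1: row=3, L[3]='$', prepend. Next row=LF[3]=0
  step 2: row=0, L[0]='y', prepend. Next row=LF[0]=6
  step 3: row=6, L[6]='v', prepend. Next row=LF[6]=2
  step 4: row=2, L[2]='v', prepend. Next row=LF[2]=1
  step 5: row=1, L[1]='w', prepend. Next row=LF[1]=4
  step 6: row=4, L[4]='z', prepend. Next row=LF[4]=8
  step 7: row=8, L[8]='w', prepend. Next row=LF[8]=5
  step 8: row=5, L[5]='z', prepend. Next row=LF[5]=9
  step 9: row=9, L[9]='z', prepend. Next row=LF[9]=10
  step 10: row=10, L[10]='y', prepend. Next row=LF[10]=7
  step 11: row=7, L[7]='v', prepend. Next row=LF[7]=3
Reversed output: vyzzwzwvvy$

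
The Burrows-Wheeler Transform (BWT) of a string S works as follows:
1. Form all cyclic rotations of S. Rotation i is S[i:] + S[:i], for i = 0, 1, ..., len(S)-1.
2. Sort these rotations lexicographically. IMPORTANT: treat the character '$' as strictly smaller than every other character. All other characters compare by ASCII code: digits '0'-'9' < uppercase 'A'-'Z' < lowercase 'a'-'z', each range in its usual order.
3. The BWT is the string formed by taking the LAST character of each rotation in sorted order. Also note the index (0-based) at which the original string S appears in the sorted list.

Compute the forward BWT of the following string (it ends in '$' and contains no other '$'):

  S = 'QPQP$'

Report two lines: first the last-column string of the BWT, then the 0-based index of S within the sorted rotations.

Answer: PQQP$
4

Derivation:
All 5 rotations (rotation i = S[i:]+S[:i]):
  rot[0] = QPQP$
  rot[1] = PQP$Q
  rot[2] = QP$QP
  rot[3] = P$QPQ
  rot[4] = $QPQP
Sorted (with $ < everything):
  sorted[0] = $QPQP  (last char: 'P')
  sorted[1] = P$QPQ  (last char: 'Q')
  sorted[2] = PQP$Q  (last char: 'Q')
  sorted[3] = QP$QP  (last char: 'P')
  sorted[4] = QPQP$  (last char: '$')
Last column: PQQP$
Original string S is at sorted index 4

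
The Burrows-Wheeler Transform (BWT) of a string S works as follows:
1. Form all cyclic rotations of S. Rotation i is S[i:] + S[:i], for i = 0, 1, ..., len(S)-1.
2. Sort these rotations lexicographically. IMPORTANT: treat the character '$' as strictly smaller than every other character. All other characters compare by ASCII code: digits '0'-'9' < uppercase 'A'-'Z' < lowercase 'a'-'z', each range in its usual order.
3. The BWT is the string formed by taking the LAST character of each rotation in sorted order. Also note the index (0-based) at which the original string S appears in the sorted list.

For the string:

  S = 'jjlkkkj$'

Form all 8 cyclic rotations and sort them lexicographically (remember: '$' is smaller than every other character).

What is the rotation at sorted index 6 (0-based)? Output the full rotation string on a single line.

Answer: kkkj$jjl

Derivation:
All 8 rotations (rotation i = S[i:]+S[:i]):
  rot[0] = jjlkkkj$
  rot[1] = jlkkkj$j
  rot[2] = lkkkj$jj
  rot[3] = kkkj$jjl
  rot[4] = kkj$jjlk
  rot[5] = kj$jjlkk
  rot[6] = j$jjlkkk
  rot[7] = $jjlkkkj
Sorted (with $ < everything):
  sorted[0] = $jjlkkkj
  sorted[1] = j$jjlkkk
  sorted[2] = jjlkkkj$
  sorted[3] = jlkkkj$j
  sorted[4] = kj$jjlkk
  sorted[5] = kkj$jjlk
  sorted[6] = kkkj$jjl
  sorted[7] = lkkkj$jj
sorted[6] = kkkj$jjl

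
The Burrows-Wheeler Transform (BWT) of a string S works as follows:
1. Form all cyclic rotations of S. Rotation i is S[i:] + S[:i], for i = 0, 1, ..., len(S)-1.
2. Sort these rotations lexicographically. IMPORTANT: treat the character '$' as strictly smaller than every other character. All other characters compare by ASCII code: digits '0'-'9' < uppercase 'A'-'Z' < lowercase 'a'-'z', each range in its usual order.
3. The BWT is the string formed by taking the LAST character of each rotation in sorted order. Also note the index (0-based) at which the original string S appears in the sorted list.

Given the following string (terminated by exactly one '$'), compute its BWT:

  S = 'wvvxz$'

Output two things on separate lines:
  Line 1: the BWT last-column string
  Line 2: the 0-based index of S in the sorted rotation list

All 6 rotations (rotation i = S[i:]+S[:i]):
  rot[0] = wvvxz$
  rot[1] = vvxz$w
  rot[2] = vxz$wv
  rot[3] = xz$wvv
  rot[4] = z$wvvx
  rot[5] = $wvvxz
Sorted (with $ < everything):
  sorted[0] = $wvvxz  (last char: 'z')
  sorted[1] = vvxz$w  (last char: 'w')
  sorted[2] = vxz$wv  (last char: 'v')
  sorted[3] = wvvxz$  (last char: '$')
  sorted[4] = xz$wvv  (last char: 'v')
  sorted[5] = z$wvvx  (last char: 'x')
Last column: zwv$vx
Original string S is at sorted index 3

Answer: zwv$vx
3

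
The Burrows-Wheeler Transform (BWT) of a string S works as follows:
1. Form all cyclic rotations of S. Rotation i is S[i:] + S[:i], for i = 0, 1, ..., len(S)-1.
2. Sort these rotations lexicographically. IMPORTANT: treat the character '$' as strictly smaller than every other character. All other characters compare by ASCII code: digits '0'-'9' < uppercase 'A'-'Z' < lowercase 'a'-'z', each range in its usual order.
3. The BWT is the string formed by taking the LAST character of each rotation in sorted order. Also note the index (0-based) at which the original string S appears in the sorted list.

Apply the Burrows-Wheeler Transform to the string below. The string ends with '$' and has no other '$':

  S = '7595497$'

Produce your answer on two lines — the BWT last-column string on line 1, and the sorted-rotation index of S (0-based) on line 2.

Answer: 75979$54
5

Derivation:
All 8 rotations (rotation i = S[i:]+S[:i]):
  rot[0] = 7595497$
  rot[1] = 595497$7
  rot[2] = 95497$75
  rot[3] = 5497$759
  rot[4] = 497$7595
  rot[5] = 97$75954
  rot[6] = 7$759549
  rot[7] = $7595497
Sorted (with $ < everything):
  sorted[0] = $7595497  (last char: '7')
  sorted[1] = 497$7595  (last char: '5')
  sorted[2] = 5497$759  (last char: '9')
  sorted[3] = 595497$7  (last char: '7')
  sorted[4] = 7$759549  (last char: '9')
  sorted[5] = 7595497$  (last char: '$')
  sorted[6] = 95497$75  (last char: '5')
  sorted[7] = 97$75954  (last char: '4')
Last column: 75979$54
Original string S is at sorted index 5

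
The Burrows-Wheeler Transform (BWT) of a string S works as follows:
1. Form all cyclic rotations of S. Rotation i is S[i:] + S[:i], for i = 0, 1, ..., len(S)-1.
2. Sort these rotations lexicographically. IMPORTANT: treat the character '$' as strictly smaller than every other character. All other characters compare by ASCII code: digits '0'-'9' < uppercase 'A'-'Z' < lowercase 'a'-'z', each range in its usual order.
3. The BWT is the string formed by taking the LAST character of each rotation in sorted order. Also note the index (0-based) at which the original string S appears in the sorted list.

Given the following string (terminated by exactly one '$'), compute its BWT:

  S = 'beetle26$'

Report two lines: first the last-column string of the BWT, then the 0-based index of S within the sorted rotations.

All 9 rotations (rotation i = S[i:]+S[:i]):
  rot[0] = beetle26$
  rot[1] = eetle26$b
  rot[2] = etle26$be
  rot[3] = tle26$bee
  rot[4] = le26$beet
  rot[5] = e26$beetl
  rot[6] = 26$beetle
  rot[7] = 6$beetle2
  rot[8] = $beetle26
Sorted (with $ < everything):
  sorted[0] = $beetle26  (last char: '6')
  sorted[1] = 26$beetle  (last char: 'e')
  sorted[2] = 6$beetle2  (last char: '2')
  sorted[3] = beetle26$  (last char: '$')
  sorted[4] = e26$beetl  (last char: 'l')
  sorted[5] = eetle26$b  (last char: 'b')
  sorted[6] = etle26$be  (last char: 'e')
  sorted[7] = le26$beet  (last char: 't')
  sorted[8] = tle26$bee  (last char: 'e')
Last column: 6e2$lbete
Original string S is at sorted index 3

Answer: 6e2$lbete
3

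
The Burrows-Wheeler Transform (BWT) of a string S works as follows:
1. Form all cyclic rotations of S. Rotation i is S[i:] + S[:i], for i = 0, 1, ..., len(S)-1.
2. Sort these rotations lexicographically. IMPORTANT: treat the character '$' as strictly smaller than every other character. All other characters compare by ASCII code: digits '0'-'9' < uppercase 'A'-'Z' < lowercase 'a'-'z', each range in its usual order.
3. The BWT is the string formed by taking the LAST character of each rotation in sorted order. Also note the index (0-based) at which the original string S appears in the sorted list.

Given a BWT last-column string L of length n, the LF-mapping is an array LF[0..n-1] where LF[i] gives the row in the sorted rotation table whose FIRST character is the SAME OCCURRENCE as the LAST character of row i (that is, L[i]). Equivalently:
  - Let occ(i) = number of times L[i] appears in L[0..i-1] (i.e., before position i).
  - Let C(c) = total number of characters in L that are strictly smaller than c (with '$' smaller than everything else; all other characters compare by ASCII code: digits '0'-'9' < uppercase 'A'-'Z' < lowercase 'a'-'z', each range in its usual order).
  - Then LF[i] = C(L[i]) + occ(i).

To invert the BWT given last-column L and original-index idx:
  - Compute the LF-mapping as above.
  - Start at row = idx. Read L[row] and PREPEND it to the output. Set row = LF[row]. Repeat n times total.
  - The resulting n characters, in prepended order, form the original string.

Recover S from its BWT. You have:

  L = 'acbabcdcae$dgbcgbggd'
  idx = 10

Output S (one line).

Answer: cbgdbdcdgggecbbaaca$

Derivation:
LF mapping: 1 8 4 2 5 9 12 10 3 15 0 13 16 6 11 17 7 18 19 14
Walk LF starting at row 10, prepending L[row]:
  step 1: row=10, L[10]='$', prepend. Next row=LF[10]=0
  step 2: row=0, L[0]='a', prepend. Next row=LF[0]=1
  step 3: row=1, L[1]='c', prepend. Next row=LF[1]=8
  step 4: row=8, L[8]='a', prepend. Next row=LF[8]=3
  step 5: row=3, L[3]='a', prepend. Next row=LF[3]=2
  step 6: row=2, L[2]='b', prepend. Next row=LF[2]=4
  step 7: row=4, L[4]='b', prepend. Next row=LF[4]=5
  step 8: row=5, L[5]='c', prepend. Next row=LF[5]=9
  step 9: row=9, L[9]='e', prepend. Next row=LF[9]=15
  step 10: row=15, L[15]='g', prepend. Next row=LF[15]=17
  step 11: row=17, L[17]='g', prepend. Next row=LF[17]=18
  step 12: row=18, L[18]='g', prepend. Next row=LF[18]=19
  step 13: row=19, L[19]='d', prepend. Next row=LF[19]=14
  step 14: row=14, L[14]='c', prepend. Next row=LF[14]=11
  step 15: row=11, L[11]='d', prepend. Next row=LF[11]=13
  step 16: row=13, L[13]='b', prepend. Next row=LF[13]=6
  step 17: row=6, L[6]='d', prepend. Next row=LF[6]=12
  step 18: row=12, L[12]='g', prepend. Next row=LF[12]=16
  step 19: row=16, L[16]='b', prepend. Next row=LF[16]=7
  step 20: row=7, L[7]='c', prepend. Next row=LF[7]=10
Reversed output: cbgdbdcdgggecbbaaca$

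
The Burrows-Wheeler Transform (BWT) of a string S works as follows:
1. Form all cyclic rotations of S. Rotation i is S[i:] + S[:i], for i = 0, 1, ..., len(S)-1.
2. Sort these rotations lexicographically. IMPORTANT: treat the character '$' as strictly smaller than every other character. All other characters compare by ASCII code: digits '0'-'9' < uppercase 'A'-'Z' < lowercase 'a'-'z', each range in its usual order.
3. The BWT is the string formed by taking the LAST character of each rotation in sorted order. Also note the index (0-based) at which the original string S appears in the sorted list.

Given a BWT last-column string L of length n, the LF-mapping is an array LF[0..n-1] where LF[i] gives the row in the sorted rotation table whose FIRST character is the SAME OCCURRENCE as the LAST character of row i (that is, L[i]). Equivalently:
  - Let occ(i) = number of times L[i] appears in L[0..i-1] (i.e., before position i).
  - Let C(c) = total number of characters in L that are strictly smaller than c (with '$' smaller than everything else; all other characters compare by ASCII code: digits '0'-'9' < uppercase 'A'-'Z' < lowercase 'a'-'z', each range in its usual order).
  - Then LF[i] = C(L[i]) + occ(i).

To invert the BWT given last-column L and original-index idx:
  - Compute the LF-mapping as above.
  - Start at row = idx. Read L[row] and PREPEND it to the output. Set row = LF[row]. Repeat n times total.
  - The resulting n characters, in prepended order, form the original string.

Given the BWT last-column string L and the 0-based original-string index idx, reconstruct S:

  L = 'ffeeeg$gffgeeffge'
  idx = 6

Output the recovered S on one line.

Answer: eggfffeeeefgefgf$

Derivation:
LF mapping: 7 8 1 2 3 13 0 14 9 10 15 4 5 11 12 16 6
Walk LF starting at row 6, prepending L[row]:
  step 1: row=6, L[6]='$', prepend. Next row=LF[6]=0
  step 2: row=0, L[0]='f', prepend. Next row=LF[0]=7
  step 3: row=7, L[7]='g', prepend. Next row=LF[7]=14
  step 4: row=14, L[14]='f', prepend. Next row=LF[14]=12
  step 5: row=12, L[12]='e', prepend. Next row=LF[12]=5
  step 6: row=5, L[5]='g', prepend. Next row=LF[5]=13
  step 7: row=13, L[13]='f', prepend. Next row=LF[13]=11
  step 8: row=11, L[11]='e', prepend. Next row=LF[11]=4
  step 9: row=4, L[4]='e', prepend. Next row=LF[4]=3
  step 10: row=3, L[3]='e', prepend. Next row=LF[3]=2
  step 11: row=2, L[2]='e', prepend. Next row=LF[2]=1
  step 12: row=1, L[1]='f', prepend. Next row=LF[1]=8
  step 13: row=8, L[8]='f', prepend. Next row=LF[8]=9
  step 14: row=9, L[9]='f', prepend. Next row=LF[9]=10
  step 15: row=10, L[10]='g', prepend. Next row=LF[10]=15
  step 16: row=15, L[15]='g', prepend. Next row=LF[15]=16
  step 17: row=16, L[16]='e', prepend. Next row=LF[16]=6
Reversed output: eggfffeeeefgefgf$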